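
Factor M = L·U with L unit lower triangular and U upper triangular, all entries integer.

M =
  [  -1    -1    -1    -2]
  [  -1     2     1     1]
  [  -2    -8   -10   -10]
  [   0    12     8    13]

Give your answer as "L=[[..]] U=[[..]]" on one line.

L=[[1,0,0,0],[1,1,0,0],[2,-2,1,0],[0,4,0,1]] U=[[-1,-1,-1,-2],[0,3,2,3],[0,0,-4,0],[0,0,0,1]]

  row1 -= 1·row0 → [0,3,2,3]
  row2 -= 2·row0 → [0,-6,-8,-6]
  row3 -= 0·row0 → [0,12,8,13]
  row2 -= -2·row1 → [0,0,-4,0]
  row3 -= 4·row1 → [0,0,0,1]
  row3 -= 0·row2 → [0,0,0,1]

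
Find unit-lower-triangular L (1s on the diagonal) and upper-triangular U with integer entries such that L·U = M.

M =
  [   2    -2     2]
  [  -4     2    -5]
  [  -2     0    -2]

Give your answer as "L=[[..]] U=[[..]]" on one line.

L=[[1,0,0],[-2,1,0],[-1,1,1]] U=[[2,-2,2],[0,-2,-1],[0,0,1]]

  row1 -= -2·row0 → [0,-2,-1]
  row2 -= -1·row0 → [0,-2,0]
  row2 -= 1·row1 → [0,0,1]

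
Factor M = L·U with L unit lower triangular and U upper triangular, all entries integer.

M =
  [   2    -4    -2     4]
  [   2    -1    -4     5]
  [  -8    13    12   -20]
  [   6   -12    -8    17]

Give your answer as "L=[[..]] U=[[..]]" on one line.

L=[[1,0,0,0],[1,1,0,0],[-4,-1,1,0],[3,0,-1,1]] U=[[2,-4,-2,4],[0,3,-2,1],[0,0,2,-3],[0,0,0,2]]

  R1 -= 1·R0 → [0,3,-2,1]
  R2 -= -4·R0 → [0,-3,4,-4]
  R3 -= 3·R0 → [0,0,-2,5]
  R2 -= -1·R1 → [0,0,2,-3]
  R3 -= 0·R1 → [0,0,-2,5]
  R3 -= -1·R2 → [0,0,0,2]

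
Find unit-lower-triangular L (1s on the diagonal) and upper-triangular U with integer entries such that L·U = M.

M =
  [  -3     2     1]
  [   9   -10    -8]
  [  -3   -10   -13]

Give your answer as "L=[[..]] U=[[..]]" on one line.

  row1 -= -3·row0 → [0,-4,-5]
  row2 -= 1·row0 → [0,-12,-14]
  row2 -= 3·row1 → [0,0,1]

L=[[1,0,0],[-3,1,0],[1,3,1]] U=[[-3,2,1],[0,-4,-5],[0,0,1]]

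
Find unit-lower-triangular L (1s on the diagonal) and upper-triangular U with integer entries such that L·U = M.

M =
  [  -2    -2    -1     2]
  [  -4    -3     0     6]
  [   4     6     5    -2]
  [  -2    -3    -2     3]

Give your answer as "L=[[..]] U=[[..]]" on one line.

  r1 -= 2·r0 → [0,1,2,2]
  r2 -= -2·r0 → [0,2,3,2]
  r3 -= 1·r0 → [0,-1,-1,1]
  r2 -= 2·r1 → [0,0,-1,-2]
  r3 -= -1·r1 → [0,0,1,3]
  r3 -= -1·r2 → [0,0,0,1]

L=[[1,0,0,0],[2,1,0,0],[-2,2,1,0],[1,-1,-1,1]] U=[[-2,-2,-1,2],[0,1,2,2],[0,0,-1,-2],[0,0,0,1]]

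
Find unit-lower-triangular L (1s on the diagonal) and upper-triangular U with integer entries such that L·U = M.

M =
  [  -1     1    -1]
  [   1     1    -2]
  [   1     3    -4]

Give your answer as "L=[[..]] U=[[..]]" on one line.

L=[[1,0,0],[-1,1,0],[-1,2,1]] U=[[-1,1,-1],[0,2,-3],[0,0,1]]

  r1 -= -1·r0 → [0,2,-3]
  r2 -= -1·r0 → [0,4,-5]
  r2 -= 2·r1 → [0,0,1]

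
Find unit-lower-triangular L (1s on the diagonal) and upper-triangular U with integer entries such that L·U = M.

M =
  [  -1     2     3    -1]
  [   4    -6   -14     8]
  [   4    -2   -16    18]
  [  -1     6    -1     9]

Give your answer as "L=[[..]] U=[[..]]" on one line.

L=[[1,0,0,0],[-4,1,0,0],[-4,3,1,0],[1,2,0,1]] U=[[-1,2,3,-1],[0,2,-2,4],[0,0,2,2],[0,0,0,2]]

  R1 -= -4·R0 → [0,2,-2,4]
  R2 -= -4·R0 → [0,6,-4,14]
  R3 -= 1·R0 → [0,4,-4,10]
  R2 -= 3·R1 → [0,0,2,2]
  R3 -= 2·R1 → [0,0,0,2]
  R3 -= 0·R2 → [0,0,0,2]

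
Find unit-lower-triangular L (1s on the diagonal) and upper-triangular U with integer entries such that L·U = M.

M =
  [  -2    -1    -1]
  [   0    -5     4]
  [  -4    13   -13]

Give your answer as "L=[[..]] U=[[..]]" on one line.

L=[[1,0,0],[0,1,0],[2,-3,1]] U=[[-2,-1,-1],[0,-5,4],[0,0,1]]

  R1 -= 0·R0 → [0,-5,4]
  R2 -= 2·R0 → [0,15,-11]
  R2 -= -3·R1 → [0,0,1]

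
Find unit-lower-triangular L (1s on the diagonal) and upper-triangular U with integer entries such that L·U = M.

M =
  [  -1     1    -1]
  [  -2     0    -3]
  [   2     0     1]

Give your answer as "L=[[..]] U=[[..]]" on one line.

L=[[1,0,0],[2,1,0],[-2,-1,1]] U=[[-1,1,-1],[0,-2,-1],[0,0,-2]]

  R1 -= 2·R0 → [0,-2,-1]
  R2 -= -2·R0 → [0,2,-1]
  R2 -= -1·R1 → [0,0,-2]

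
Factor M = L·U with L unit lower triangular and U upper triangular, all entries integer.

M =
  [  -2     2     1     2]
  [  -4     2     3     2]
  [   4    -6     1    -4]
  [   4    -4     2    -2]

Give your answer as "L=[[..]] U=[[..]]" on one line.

L=[[1,0,0,0],[2,1,0,0],[-2,1,1,0],[-2,0,2,1]] U=[[-2,2,1,2],[0,-2,1,-2],[0,0,2,2],[0,0,0,-2]]

  row1 -= 2·row0 → [0,-2,1,-2]
  row2 -= -2·row0 → [0,-2,3,0]
  row3 -= -2·row0 → [0,0,4,2]
  row2 -= 1·row1 → [0,0,2,2]
  row3 -= 0·row1 → [0,0,4,2]
  row3 -= 2·row2 → [0,0,0,-2]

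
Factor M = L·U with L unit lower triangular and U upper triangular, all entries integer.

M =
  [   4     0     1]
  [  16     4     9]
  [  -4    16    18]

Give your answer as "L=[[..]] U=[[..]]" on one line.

L=[[1,0,0],[4,1,0],[-1,4,1]] U=[[4,0,1],[0,4,5],[0,0,-1]]

  r1 -= 4·r0 → [0,4,5]
  r2 -= -1·r0 → [0,16,19]
  r2 -= 4·r1 → [0,0,-1]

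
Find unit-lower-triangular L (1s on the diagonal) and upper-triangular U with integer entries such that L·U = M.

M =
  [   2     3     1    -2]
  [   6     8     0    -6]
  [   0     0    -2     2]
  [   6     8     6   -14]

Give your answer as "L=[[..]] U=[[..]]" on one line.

L=[[1,0,0,0],[3,1,0,0],[0,0,1,0],[3,1,-3,1]] U=[[2,3,1,-2],[0,-1,-3,0],[0,0,-2,2],[0,0,0,-2]]

  r1 -= 3·r0 → [0,-1,-3,0]
  r2 -= 0·r0 → [0,0,-2,2]
  r3 -= 3·r0 → [0,-1,3,-8]
  r2 -= 0·r1 → [0,0,-2,2]
  r3 -= 1·r1 → [0,0,6,-8]
  r3 -= -3·r2 → [0,0,0,-2]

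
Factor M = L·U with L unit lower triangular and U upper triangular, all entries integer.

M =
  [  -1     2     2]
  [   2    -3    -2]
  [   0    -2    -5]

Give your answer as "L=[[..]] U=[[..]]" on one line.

L=[[1,0,0],[-2,1,0],[0,-2,1]] U=[[-1,2,2],[0,1,2],[0,0,-1]]

  R1 -= -2·R0 → [0,1,2]
  R2 -= 0·R0 → [0,-2,-5]
  R2 -= -2·R1 → [0,0,-1]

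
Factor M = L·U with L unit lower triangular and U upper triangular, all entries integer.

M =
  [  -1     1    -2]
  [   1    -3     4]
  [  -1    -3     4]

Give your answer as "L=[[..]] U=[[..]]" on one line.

L=[[1,0,0],[-1,1,0],[1,2,1]] U=[[-1,1,-2],[0,-2,2],[0,0,2]]

  r1 -= -1·r0 → [0,-2,2]
  r2 -= 1·r0 → [0,-4,6]
  r2 -= 2·r1 → [0,0,2]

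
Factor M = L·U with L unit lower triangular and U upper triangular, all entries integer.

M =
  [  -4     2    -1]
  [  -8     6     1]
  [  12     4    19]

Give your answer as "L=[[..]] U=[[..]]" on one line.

L=[[1,0,0],[2,1,0],[-3,5,1]] U=[[-4,2,-1],[0,2,3],[0,0,1]]

  r1 -= 2·r0 → [0,2,3]
  r2 -= -3·r0 → [0,10,16]
  r2 -= 5·r1 → [0,0,1]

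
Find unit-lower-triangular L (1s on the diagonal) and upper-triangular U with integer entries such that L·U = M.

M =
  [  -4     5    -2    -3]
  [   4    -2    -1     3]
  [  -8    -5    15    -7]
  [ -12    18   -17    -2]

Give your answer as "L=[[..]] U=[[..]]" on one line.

L=[[1,0,0,0],[-1,1,0,0],[2,-5,1,0],[3,1,-2,1]] U=[[-4,5,-2,-3],[0,3,-3,0],[0,0,4,-1],[0,0,0,5]]

  R1 -= -1·R0 → [0,3,-3,0]
  R2 -= 2·R0 → [0,-15,19,-1]
  R3 -= 3·R0 → [0,3,-11,7]
  R2 -= -5·R1 → [0,0,4,-1]
  R3 -= 1·R1 → [0,0,-8,7]
  R3 -= -2·R2 → [0,0,0,5]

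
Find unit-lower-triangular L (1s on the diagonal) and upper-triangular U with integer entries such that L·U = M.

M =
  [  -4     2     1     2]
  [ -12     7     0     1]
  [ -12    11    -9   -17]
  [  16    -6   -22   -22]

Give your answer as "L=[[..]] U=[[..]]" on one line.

  r1 -= 3·r0 → [0,1,-3,-5]
  r2 -= 3·r0 → [0,5,-12,-23]
  r3 -= -4·r0 → [0,2,-18,-14]
  r2 -= 5·r1 → [0,0,3,2]
  r3 -= 2·r1 → [0,0,-12,-4]
  r3 -= -4·r2 → [0,0,0,4]

L=[[1,0,0,0],[3,1,0,0],[3,5,1,0],[-4,2,-4,1]] U=[[-4,2,1,2],[0,1,-3,-5],[0,0,3,2],[0,0,0,4]]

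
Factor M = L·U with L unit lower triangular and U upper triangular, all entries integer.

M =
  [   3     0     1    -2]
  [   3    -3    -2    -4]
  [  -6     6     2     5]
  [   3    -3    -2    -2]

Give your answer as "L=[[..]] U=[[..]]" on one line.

L=[[1,0,0,0],[1,1,0,0],[-2,-2,1,0],[1,1,0,1]] U=[[3,0,1,-2],[0,-3,-3,-2],[0,0,-2,-3],[0,0,0,2]]

  row1 -= 1·row0 → [0,-3,-3,-2]
  row2 -= -2·row0 → [0,6,4,1]
  row3 -= 1·row0 → [0,-3,-3,0]
  row2 -= -2·row1 → [0,0,-2,-3]
  row3 -= 1·row1 → [0,0,0,2]
  row3 -= 0·row2 → [0,0,0,2]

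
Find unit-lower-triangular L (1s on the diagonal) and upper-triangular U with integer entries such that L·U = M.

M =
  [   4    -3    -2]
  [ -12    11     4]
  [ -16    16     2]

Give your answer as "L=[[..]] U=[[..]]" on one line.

L=[[1,0,0],[-3,1,0],[-4,2,1]] U=[[4,-3,-2],[0,2,-2],[0,0,-2]]

  row1 -= -3·row0 → [0,2,-2]
  row2 -= -4·row0 → [0,4,-6]
  row2 -= 2·row1 → [0,0,-2]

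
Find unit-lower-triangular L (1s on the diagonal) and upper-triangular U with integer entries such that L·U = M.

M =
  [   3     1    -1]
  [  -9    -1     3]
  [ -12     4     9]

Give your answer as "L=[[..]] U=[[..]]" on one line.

L=[[1,0,0],[-3,1,0],[-4,4,1]] U=[[3,1,-1],[0,2,0],[0,0,5]]

  R1 -= -3·R0 → [0,2,0]
  R2 -= -4·R0 → [0,8,5]
  R2 -= 4·R1 → [0,0,5]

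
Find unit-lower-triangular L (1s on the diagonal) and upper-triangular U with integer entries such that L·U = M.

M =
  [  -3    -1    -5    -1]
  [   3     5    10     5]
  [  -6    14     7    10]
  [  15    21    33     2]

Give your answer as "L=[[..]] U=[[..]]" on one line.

L=[[1,0,0,0],[-1,1,0,0],[2,4,1,0],[-5,4,4,1]] U=[[-3,-1,-5,-1],[0,4,5,4],[0,0,-3,-4],[0,0,0,-3]]

  r1 -= -1·r0 → [0,4,5,4]
  r2 -= 2·r0 → [0,16,17,12]
  r3 -= -5·r0 → [0,16,8,-3]
  r2 -= 4·r1 → [0,0,-3,-4]
  r3 -= 4·r1 → [0,0,-12,-19]
  r3 -= 4·r2 → [0,0,0,-3]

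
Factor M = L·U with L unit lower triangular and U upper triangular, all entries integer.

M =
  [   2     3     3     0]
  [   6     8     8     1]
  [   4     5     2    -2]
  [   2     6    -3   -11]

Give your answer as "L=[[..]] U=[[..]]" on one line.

L=[[1,0,0,0],[3,1,0,0],[2,1,1,0],[1,-3,3,1]] U=[[2,3,3,0],[0,-1,-1,1],[0,0,-3,-3],[0,0,0,1]]

  R1 -= 3·R0 → [0,-1,-1,1]
  R2 -= 2·R0 → [0,-1,-4,-2]
  R3 -= 1·R0 → [0,3,-6,-11]
  R2 -= 1·R1 → [0,0,-3,-3]
  R3 -= -3·R1 → [0,0,-9,-8]
  R3 -= 3·R2 → [0,0,0,1]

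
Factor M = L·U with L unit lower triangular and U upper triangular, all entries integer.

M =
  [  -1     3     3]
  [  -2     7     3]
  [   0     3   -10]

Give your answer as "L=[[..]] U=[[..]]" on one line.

L=[[1,0,0],[2,1,0],[0,3,1]] U=[[-1,3,3],[0,1,-3],[0,0,-1]]

  r1 -= 2·r0 → [0,1,-3]
  r2 -= 0·r0 → [0,3,-10]
  r2 -= 3·r1 → [0,0,-1]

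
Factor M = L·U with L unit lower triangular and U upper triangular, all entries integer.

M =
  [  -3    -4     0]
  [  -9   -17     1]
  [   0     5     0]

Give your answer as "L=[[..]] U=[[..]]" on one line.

L=[[1,0,0],[3,1,0],[0,-1,1]] U=[[-3,-4,0],[0,-5,1],[0,0,1]]

  r1 -= 3·r0 → [0,-5,1]
  r2 -= 0·r0 → [0,5,0]
  r2 -= -1·r1 → [0,0,1]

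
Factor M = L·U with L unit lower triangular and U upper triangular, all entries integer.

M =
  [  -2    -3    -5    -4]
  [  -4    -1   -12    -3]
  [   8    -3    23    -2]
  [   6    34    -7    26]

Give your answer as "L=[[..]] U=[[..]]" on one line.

  R1 -= 2·R0 → [0,5,-2,5]
  R2 -= -4·R0 → [0,-15,3,-18]
  R3 -= -3·R0 → [0,25,-22,14]
  R2 -= -3·R1 → [0,0,-3,-3]
  R3 -= 5·R1 → [0,0,-12,-11]
  R3 -= 4·R2 → [0,0,0,1]

L=[[1,0,0,0],[2,1,0,0],[-4,-3,1,0],[-3,5,4,1]] U=[[-2,-3,-5,-4],[0,5,-2,5],[0,0,-3,-3],[0,0,0,1]]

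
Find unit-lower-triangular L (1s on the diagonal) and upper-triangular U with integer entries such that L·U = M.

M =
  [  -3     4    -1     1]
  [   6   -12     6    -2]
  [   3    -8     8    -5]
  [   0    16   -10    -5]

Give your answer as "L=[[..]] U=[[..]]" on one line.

L=[[1,0,0,0],[-2,1,0,0],[-1,1,1,0],[0,-4,2,1]] U=[[-3,4,-1,1],[0,-4,4,0],[0,0,3,-4],[0,0,0,3]]

  r1 -= -2·r0 → [0,-4,4,0]
  r2 -= -1·r0 → [0,-4,7,-4]
  r3 -= 0·r0 → [0,16,-10,-5]
  r2 -= 1·r1 → [0,0,3,-4]
  r3 -= -4·r1 → [0,0,6,-5]
  r3 -= 2·r2 → [0,0,0,3]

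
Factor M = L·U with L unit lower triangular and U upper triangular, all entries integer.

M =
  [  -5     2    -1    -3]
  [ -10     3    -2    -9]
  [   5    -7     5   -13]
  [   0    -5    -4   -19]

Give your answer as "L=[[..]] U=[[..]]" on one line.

  r1 -= 2·r0 → [0,-1,0,-3]
  r2 -= -1·r0 → [0,-5,4,-16]
  r3 -= 0·r0 → [0,-5,-4,-19]
  r2 -= 5·r1 → [0,0,4,-1]
  r3 -= 5·r1 → [0,0,-4,-4]
  r3 -= -1·r2 → [0,0,0,-5]

L=[[1,0,0,0],[2,1,0,0],[-1,5,1,0],[0,5,-1,1]] U=[[-5,2,-1,-3],[0,-1,0,-3],[0,0,4,-1],[0,0,0,-5]]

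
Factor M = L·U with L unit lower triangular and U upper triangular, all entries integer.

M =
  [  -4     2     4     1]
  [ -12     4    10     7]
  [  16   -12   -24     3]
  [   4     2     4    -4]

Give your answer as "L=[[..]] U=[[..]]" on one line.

  R1 -= 3·R0 → [0,-2,-2,4]
  R2 -= -4·R0 → [0,-4,-8,7]
  R3 -= -1·R0 → [0,4,8,-3]
  R2 -= 2·R1 → [0,0,-4,-1]
  R3 -= -2·R1 → [0,0,4,5]
  R3 -= -1·R2 → [0,0,0,4]

L=[[1,0,0,0],[3,1,0,0],[-4,2,1,0],[-1,-2,-1,1]] U=[[-4,2,4,1],[0,-2,-2,4],[0,0,-4,-1],[0,0,0,4]]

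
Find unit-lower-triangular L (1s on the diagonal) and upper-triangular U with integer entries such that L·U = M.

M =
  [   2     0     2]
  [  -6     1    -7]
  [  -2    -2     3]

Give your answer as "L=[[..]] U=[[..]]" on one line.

L=[[1,0,0],[-3,1,0],[-1,-2,1]] U=[[2,0,2],[0,1,-1],[0,0,3]]

  R1 -= -3·R0 → [0,1,-1]
  R2 -= -1·R0 → [0,-2,5]
  R2 -= -2·R1 → [0,0,3]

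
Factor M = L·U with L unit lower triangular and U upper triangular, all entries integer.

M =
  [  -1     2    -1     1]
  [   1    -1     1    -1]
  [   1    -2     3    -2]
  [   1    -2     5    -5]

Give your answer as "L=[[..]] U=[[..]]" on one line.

L=[[1,0,0,0],[-1,1,0,0],[-1,0,1,0],[-1,0,2,1]] U=[[-1,2,-1,1],[0,1,0,0],[0,0,2,-1],[0,0,0,-2]]

  row1 -= -1·row0 → [0,1,0,0]
  row2 -= -1·row0 → [0,0,2,-1]
  row3 -= -1·row0 → [0,0,4,-4]
  row2 -= 0·row1 → [0,0,2,-1]
  row3 -= 0·row1 → [0,0,4,-4]
  row3 -= 2·row2 → [0,0,0,-2]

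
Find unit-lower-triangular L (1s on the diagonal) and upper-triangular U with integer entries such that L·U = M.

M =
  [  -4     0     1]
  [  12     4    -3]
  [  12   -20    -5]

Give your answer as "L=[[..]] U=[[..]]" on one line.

  row1 -= -3·row0 → [0,4,0]
  row2 -= -3·row0 → [0,-20,-2]
  row2 -= -5·row1 → [0,0,-2]

L=[[1,0,0],[-3,1,0],[-3,-5,1]] U=[[-4,0,1],[0,4,0],[0,0,-2]]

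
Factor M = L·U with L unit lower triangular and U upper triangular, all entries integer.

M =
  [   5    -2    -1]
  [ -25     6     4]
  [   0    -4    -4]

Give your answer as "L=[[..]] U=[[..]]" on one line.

L=[[1,0,0],[-5,1,0],[0,1,1]] U=[[5,-2,-1],[0,-4,-1],[0,0,-3]]

  row1 -= -5·row0 → [0,-4,-1]
  row2 -= 0·row0 → [0,-4,-4]
  row2 -= 1·row1 → [0,0,-3]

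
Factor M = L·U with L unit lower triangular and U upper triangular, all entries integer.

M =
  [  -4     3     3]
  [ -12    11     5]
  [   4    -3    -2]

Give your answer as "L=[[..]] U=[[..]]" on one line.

L=[[1,0,0],[3,1,0],[-1,0,1]] U=[[-4,3,3],[0,2,-4],[0,0,1]]

  r1 -= 3·r0 → [0,2,-4]
  r2 -= -1·r0 → [0,0,1]
  r2 -= 0·r1 → [0,0,1]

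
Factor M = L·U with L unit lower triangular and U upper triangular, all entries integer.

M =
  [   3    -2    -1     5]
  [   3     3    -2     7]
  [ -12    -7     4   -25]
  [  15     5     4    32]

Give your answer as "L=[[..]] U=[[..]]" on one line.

L=[[1,0,0,0],[1,1,0,0],[-4,-3,1,0],[5,3,-4,1]] U=[[3,-2,-1,5],[0,5,-1,2],[0,0,-3,1],[0,0,0,5]]

  row1 -= 1·row0 → [0,5,-1,2]
  row2 -= -4·row0 → [0,-15,0,-5]
  row3 -= 5·row0 → [0,15,9,7]
  row2 -= -3·row1 → [0,0,-3,1]
  row3 -= 3·row1 → [0,0,12,1]
  row3 -= -4·row2 → [0,0,0,5]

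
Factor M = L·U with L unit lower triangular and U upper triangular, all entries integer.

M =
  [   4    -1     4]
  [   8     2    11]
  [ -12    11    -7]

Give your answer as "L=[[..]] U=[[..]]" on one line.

L=[[1,0,0],[2,1,0],[-3,2,1]] U=[[4,-1,4],[0,4,3],[0,0,-1]]

  r1 -= 2·r0 → [0,4,3]
  r2 -= -3·r0 → [0,8,5]
  r2 -= 2·r1 → [0,0,-1]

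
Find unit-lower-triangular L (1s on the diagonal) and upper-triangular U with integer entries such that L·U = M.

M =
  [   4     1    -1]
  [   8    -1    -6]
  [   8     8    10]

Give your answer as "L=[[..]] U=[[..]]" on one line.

L=[[1,0,0],[2,1,0],[2,-2,1]] U=[[4,1,-1],[0,-3,-4],[0,0,4]]

  row1 -= 2·row0 → [0,-3,-4]
  row2 -= 2·row0 → [0,6,12]
  row2 -= -2·row1 → [0,0,4]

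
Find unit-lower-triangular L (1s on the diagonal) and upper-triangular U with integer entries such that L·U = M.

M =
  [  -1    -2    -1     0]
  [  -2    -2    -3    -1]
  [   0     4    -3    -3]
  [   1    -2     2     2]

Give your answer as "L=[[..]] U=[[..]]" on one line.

L=[[1,0,0,0],[2,1,0,0],[0,2,1,0],[-1,-2,1,1]] U=[[-1,-2,-1,0],[0,2,-1,-1],[0,0,-1,-1],[0,0,0,1]]

  row1 -= 2·row0 → [0,2,-1,-1]
  row2 -= 0·row0 → [0,4,-3,-3]
  row3 -= -1·row0 → [0,-4,1,2]
  row2 -= 2·row1 → [0,0,-1,-1]
  row3 -= -2·row1 → [0,0,-1,0]
  row3 -= 1·row2 → [0,0,0,1]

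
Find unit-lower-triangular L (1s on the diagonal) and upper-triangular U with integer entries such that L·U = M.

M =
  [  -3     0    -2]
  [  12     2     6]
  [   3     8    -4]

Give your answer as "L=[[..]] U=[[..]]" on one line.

  row1 -= -4·row0 → [0,2,-2]
  row2 -= -1·row0 → [0,8,-6]
  row2 -= 4·row1 → [0,0,2]

L=[[1,0,0],[-4,1,0],[-1,4,1]] U=[[-3,0,-2],[0,2,-2],[0,0,2]]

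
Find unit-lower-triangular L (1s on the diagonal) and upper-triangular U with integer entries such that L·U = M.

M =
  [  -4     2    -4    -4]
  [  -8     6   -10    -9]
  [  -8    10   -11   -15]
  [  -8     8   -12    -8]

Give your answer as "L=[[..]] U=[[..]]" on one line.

  row1 -= 2·row0 → [0,2,-2,-1]
  row2 -= 2·row0 → [0,6,-3,-7]
  row3 -= 2·row0 → [0,4,-4,0]
  row2 -= 3·row1 → [0,0,3,-4]
  row3 -= 2·row1 → [0,0,0,2]
  row3 -= 0·row2 → [0,0,0,2]

L=[[1,0,0,0],[2,1,0,0],[2,3,1,0],[2,2,0,1]] U=[[-4,2,-4,-4],[0,2,-2,-1],[0,0,3,-4],[0,0,0,2]]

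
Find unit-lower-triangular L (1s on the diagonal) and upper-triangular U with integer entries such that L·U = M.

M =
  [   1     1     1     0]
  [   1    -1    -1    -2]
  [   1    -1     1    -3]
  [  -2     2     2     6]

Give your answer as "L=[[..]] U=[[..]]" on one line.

  R1 -= 1·R0 → [0,-2,-2,-2]
  R2 -= 1·R0 → [0,-2,0,-3]
  R3 -= -2·R0 → [0,4,4,6]
  R2 -= 1·R1 → [0,0,2,-1]
  R3 -= -2·R1 → [0,0,0,2]
  R3 -= 0·R2 → [0,0,0,2]

L=[[1,0,0,0],[1,1,0,0],[1,1,1,0],[-2,-2,0,1]] U=[[1,1,1,0],[0,-2,-2,-2],[0,0,2,-1],[0,0,0,2]]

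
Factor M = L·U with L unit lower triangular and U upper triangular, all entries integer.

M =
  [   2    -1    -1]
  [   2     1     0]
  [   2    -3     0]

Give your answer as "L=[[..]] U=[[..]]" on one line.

  row1 -= 1·row0 → [0,2,1]
  row2 -= 1·row0 → [0,-2,1]
  row2 -= -1·row1 → [0,0,2]

L=[[1,0,0],[1,1,0],[1,-1,1]] U=[[2,-1,-1],[0,2,1],[0,0,2]]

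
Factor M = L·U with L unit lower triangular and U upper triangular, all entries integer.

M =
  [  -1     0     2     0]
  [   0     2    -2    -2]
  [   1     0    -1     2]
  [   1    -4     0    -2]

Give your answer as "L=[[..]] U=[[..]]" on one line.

L=[[1,0,0,0],[0,1,0,0],[-1,0,1,0],[-1,-2,-2,1]] U=[[-1,0,2,0],[0,2,-2,-2],[0,0,1,2],[0,0,0,-2]]

  r1 -= 0·r0 → [0,2,-2,-2]
  r2 -= -1·r0 → [0,0,1,2]
  r3 -= -1·r0 → [0,-4,2,-2]
  r2 -= 0·r1 → [0,0,1,2]
  r3 -= -2·r1 → [0,0,-2,-6]
  r3 -= -2·r2 → [0,0,0,-2]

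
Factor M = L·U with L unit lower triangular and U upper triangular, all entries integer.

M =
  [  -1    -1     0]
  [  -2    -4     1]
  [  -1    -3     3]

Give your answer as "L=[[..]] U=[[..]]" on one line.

  R1 -= 2·R0 → [0,-2,1]
  R2 -= 1·R0 → [0,-2,3]
  R2 -= 1·R1 → [0,0,2]

L=[[1,0,0],[2,1,0],[1,1,1]] U=[[-1,-1,0],[0,-2,1],[0,0,2]]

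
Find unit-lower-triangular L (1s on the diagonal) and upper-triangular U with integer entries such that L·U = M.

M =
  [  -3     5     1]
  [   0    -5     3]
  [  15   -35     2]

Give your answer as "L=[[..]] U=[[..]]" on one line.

  r1 -= 0·r0 → [0,-5,3]
  r2 -= -5·r0 → [0,-10,7]
  r2 -= 2·r1 → [0,0,1]

L=[[1,0,0],[0,1,0],[-5,2,1]] U=[[-3,5,1],[0,-5,3],[0,0,1]]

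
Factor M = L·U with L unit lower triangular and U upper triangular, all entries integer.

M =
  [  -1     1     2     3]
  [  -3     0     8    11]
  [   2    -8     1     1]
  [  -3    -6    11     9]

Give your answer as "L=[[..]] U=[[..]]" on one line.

  R1 -= 3·R0 → [0,-3,2,2]
  R2 -= -2·R0 → [0,-6,5,7]
  R3 -= 3·R0 → [0,-9,5,0]
  R2 -= 2·R1 → [0,0,1,3]
  R3 -= 3·R1 → [0,0,-1,-6]
  R3 -= -1·R2 → [0,0,0,-3]

L=[[1,0,0,0],[3,1,0,0],[-2,2,1,0],[3,3,-1,1]] U=[[-1,1,2,3],[0,-3,2,2],[0,0,1,3],[0,0,0,-3]]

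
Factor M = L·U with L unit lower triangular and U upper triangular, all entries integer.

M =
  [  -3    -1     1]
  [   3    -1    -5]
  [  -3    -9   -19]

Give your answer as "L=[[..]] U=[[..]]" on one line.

  r1 -= -1·r0 → [0,-2,-4]
  r2 -= 1·r0 → [0,-8,-20]
  r2 -= 4·r1 → [0,0,-4]

L=[[1,0,0],[-1,1,0],[1,4,1]] U=[[-3,-1,1],[0,-2,-4],[0,0,-4]]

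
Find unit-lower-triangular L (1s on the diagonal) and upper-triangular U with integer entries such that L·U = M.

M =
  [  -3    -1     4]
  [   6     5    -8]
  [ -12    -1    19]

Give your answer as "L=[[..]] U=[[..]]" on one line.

  R1 -= -2·R0 → [0,3,0]
  R2 -= 4·R0 → [0,3,3]
  R2 -= 1·R1 → [0,0,3]

L=[[1,0,0],[-2,1,0],[4,1,1]] U=[[-3,-1,4],[0,3,0],[0,0,3]]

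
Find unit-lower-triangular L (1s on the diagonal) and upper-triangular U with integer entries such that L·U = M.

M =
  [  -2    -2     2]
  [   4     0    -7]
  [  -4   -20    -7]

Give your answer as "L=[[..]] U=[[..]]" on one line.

L=[[1,0,0],[-2,1,0],[2,4,1]] U=[[-2,-2,2],[0,-4,-3],[0,0,1]]

  R1 -= -2·R0 → [0,-4,-3]
  R2 -= 2·R0 → [0,-16,-11]
  R2 -= 4·R1 → [0,0,1]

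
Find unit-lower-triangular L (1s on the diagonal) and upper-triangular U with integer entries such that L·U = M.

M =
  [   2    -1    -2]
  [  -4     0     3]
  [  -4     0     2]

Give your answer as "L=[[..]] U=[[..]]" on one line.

L=[[1,0,0],[-2,1,0],[-2,1,1]] U=[[2,-1,-2],[0,-2,-1],[0,0,-1]]

  R1 -= -2·R0 → [0,-2,-1]
  R2 -= -2·R0 → [0,-2,-2]
  R2 -= 1·R1 → [0,0,-1]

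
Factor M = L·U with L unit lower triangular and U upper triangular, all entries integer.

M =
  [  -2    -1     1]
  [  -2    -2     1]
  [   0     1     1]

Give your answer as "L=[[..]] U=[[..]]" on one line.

  r1 -= 1·r0 → [0,-1,0]
  r2 -= 0·r0 → [0,1,1]
  r2 -= -1·r1 → [0,0,1]

L=[[1,0,0],[1,1,0],[0,-1,1]] U=[[-2,-1,1],[0,-1,0],[0,0,1]]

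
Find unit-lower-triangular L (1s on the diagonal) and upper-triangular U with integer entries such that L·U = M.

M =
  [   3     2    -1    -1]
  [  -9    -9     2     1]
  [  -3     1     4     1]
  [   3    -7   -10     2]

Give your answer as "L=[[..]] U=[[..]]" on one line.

L=[[1,0,0,0],[-3,1,0,0],[-1,-1,1,0],[1,3,-3,1]] U=[[3,2,-1,-1],[0,-3,-1,-2],[0,0,2,-2],[0,0,0,3]]

  r1 -= -3·r0 → [0,-3,-1,-2]
  r2 -= -1·r0 → [0,3,3,0]
  r3 -= 1·r0 → [0,-9,-9,3]
  r2 -= -1·r1 → [0,0,2,-2]
  r3 -= 3·r1 → [0,0,-6,9]
  r3 -= -3·r2 → [0,0,0,3]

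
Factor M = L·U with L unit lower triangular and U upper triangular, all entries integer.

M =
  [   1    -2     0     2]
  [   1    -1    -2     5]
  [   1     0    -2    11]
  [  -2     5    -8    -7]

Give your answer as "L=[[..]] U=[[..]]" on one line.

L=[[1,0,0,0],[1,1,0,0],[1,2,1,0],[-2,1,-3,1]] U=[[1,-2,0,2],[0,1,-2,3],[0,0,2,3],[0,0,0,3]]

  R1 -= 1·R0 → [0,1,-2,3]
  R2 -= 1·R0 → [0,2,-2,9]
  R3 -= -2·R0 → [0,1,-8,-3]
  R2 -= 2·R1 → [0,0,2,3]
  R3 -= 1·R1 → [0,0,-6,-6]
  R3 -= -3·R2 → [0,0,0,3]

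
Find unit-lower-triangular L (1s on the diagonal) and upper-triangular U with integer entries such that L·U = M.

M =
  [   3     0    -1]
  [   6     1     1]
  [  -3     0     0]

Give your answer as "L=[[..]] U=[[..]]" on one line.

  R1 -= 2·R0 → [0,1,3]
  R2 -= -1·R0 → [0,0,-1]
  R2 -= 0·R1 → [0,0,-1]

L=[[1,0,0],[2,1,0],[-1,0,1]] U=[[3,0,-1],[0,1,3],[0,0,-1]]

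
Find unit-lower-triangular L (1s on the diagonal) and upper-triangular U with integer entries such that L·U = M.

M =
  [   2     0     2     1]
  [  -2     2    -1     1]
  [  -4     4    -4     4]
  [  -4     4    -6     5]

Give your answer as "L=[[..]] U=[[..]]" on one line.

L=[[1,0,0,0],[-1,1,0,0],[-2,2,1,0],[-2,2,2,1]] U=[[2,0,2,1],[0,2,1,2],[0,0,-2,2],[0,0,0,-1]]

  R1 -= -1·R0 → [0,2,1,2]
  R2 -= -2·R0 → [0,4,0,6]
  R3 -= -2·R0 → [0,4,-2,7]
  R2 -= 2·R1 → [0,0,-2,2]
  R3 -= 2·R1 → [0,0,-4,3]
  R3 -= 2·R2 → [0,0,0,-1]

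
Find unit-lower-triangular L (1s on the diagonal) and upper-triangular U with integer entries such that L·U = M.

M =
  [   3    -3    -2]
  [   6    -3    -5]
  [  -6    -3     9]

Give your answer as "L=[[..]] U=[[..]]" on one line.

  R1 -= 2·R0 → [0,3,-1]
  R2 -= -2·R0 → [0,-9,5]
  R2 -= -3·R1 → [0,0,2]

L=[[1,0,0],[2,1,0],[-2,-3,1]] U=[[3,-3,-2],[0,3,-1],[0,0,2]]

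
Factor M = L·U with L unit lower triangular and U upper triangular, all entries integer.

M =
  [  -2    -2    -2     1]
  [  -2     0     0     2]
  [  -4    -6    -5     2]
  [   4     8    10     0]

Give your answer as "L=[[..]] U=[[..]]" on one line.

L=[[1,0,0,0],[1,1,0,0],[2,-1,1,0],[-2,2,2,1]] U=[[-2,-2,-2,1],[0,2,2,1],[0,0,1,1],[0,0,0,-2]]

  R1 -= 1·R0 → [0,2,2,1]
  R2 -= 2·R0 → [0,-2,-1,0]
  R3 -= -2·R0 → [0,4,6,2]
  R2 -= -1·R1 → [0,0,1,1]
  R3 -= 2·R1 → [0,0,2,0]
  R3 -= 2·R2 → [0,0,0,-2]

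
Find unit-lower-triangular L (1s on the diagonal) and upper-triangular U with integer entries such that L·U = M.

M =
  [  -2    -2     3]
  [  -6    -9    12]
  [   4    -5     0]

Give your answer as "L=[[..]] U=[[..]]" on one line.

  row1 -= 3·row0 → [0,-3,3]
  row2 -= -2·row0 → [0,-9,6]
  row2 -= 3·row1 → [0,0,-3]

L=[[1,0,0],[3,1,0],[-2,3,1]] U=[[-2,-2,3],[0,-3,3],[0,0,-3]]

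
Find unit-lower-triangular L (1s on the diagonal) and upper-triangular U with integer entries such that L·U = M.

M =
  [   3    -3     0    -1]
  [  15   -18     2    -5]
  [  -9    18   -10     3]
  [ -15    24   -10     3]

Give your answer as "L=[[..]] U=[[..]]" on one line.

L=[[1,0,0,0],[5,1,0,0],[-3,-3,1,0],[-5,-3,1,1]] U=[[3,-3,0,-1],[0,-3,2,0],[0,0,-4,0],[0,0,0,-2]]

  r1 -= 5·r0 → [0,-3,2,0]
  r2 -= -3·r0 → [0,9,-10,0]
  r3 -= -5·r0 → [0,9,-10,-2]
  r2 -= -3·r1 → [0,0,-4,0]
  r3 -= -3·r1 → [0,0,-4,-2]
  r3 -= 1·r2 → [0,0,0,-2]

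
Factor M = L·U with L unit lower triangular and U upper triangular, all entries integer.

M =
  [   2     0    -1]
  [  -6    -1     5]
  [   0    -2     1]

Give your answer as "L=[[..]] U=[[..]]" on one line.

L=[[1,0,0],[-3,1,0],[0,2,1]] U=[[2,0,-1],[0,-1,2],[0,0,-3]]

  R1 -= -3·R0 → [0,-1,2]
  R2 -= 0·R0 → [0,-2,1]
  R2 -= 2·R1 → [0,0,-3]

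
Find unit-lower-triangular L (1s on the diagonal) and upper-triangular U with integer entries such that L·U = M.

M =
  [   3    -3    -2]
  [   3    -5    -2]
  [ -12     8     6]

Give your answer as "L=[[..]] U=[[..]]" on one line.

  row1 -= 1·row0 → [0,-2,0]
  row2 -= -4·row0 → [0,-4,-2]
  row2 -= 2·row1 → [0,0,-2]

L=[[1,0,0],[1,1,0],[-4,2,1]] U=[[3,-3,-2],[0,-2,0],[0,0,-2]]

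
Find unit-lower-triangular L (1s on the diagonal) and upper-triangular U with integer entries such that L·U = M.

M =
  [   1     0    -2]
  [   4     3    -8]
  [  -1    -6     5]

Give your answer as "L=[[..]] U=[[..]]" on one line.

L=[[1,0,0],[4,1,0],[-1,-2,1]] U=[[1,0,-2],[0,3,0],[0,0,3]]

  R1 -= 4·R0 → [0,3,0]
  R2 -= -1·R0 → [0,-6,3]
  R2 -= -2·R1 → [0,0,3]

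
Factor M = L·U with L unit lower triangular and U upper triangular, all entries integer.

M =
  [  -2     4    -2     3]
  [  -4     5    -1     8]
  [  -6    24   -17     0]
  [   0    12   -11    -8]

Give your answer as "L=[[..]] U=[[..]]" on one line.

  row1 -= 2·row0 → [0,-3,3,2]
  row2 -= 3·row0 → [0,12,-11,-9]
  row3 -= 0·row0 → [0,12,-11,-8]
  row2 -= -4·row1 → [0,0,1,-1]
  row3 -= -4·row1 → [0,0,1,0]
  row3 -= 1·row2 → [0,0,0,1]

L=[[1,0,0,0],[2,1,0,0],[3,-4,1,0],[0,-4,1,1]] U=[[-2,4,-2,3],[0,-3,3,2],[0,0,1,-1],[0,0,0,1]]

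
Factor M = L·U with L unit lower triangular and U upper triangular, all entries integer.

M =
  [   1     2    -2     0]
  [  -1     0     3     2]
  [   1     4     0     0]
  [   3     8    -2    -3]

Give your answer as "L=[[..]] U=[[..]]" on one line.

L=[[1,0,0,0],[-1,1,0,0],[1,1,1,0],[3,1,3,1]] U=[[1,2,-2,0],[0,2,1,2],[0,0,1,-2],[0,0,0,1]]

  r1 -= -1·r0 → [0,2,1,2]
  r2 -= 1·r0 → [0,2,2,0]
  r3 -= 3·r0 → [0,2,4,-3]
  r2 -= 1·r1 → [0,0,1,-2]
  r3 -= 1·r1 → [0,0,3,-5]
  r3 -= 3·r2 → [0,0,0,1]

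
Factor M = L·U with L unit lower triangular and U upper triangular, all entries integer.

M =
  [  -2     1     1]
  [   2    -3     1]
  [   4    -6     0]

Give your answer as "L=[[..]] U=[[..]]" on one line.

L=[[1,0,0],[-1,1,0],[-2,2,1]] U=[[-2,1,1],[0,-2,2],[0,0,-2]]

  R1 -= -1·R0 → [0,-2,2]
  R2 -= -2·R0 → [0,-4,2]
  R2 -= 2·R1 → [0,0,-2]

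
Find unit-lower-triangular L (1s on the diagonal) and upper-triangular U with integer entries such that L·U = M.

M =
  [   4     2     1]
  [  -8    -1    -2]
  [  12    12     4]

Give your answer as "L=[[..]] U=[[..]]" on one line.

  r1 -= -2·r0 → [0,3,0]
  r2 -= 3·r0 → [0,6,1]
  r2 -= 2·r1 → [0,0,1]

L=[[1,0,0],[-2,1,0],[3,2,1]] U=[[4,2,1],[0,3,0],[0,0,1]]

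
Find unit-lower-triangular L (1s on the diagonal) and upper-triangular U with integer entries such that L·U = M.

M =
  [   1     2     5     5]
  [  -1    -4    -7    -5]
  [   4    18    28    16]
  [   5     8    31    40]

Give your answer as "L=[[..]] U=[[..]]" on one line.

  r1 -= -1·r0 → [0,-2,-2,0]
  r2 -= 4·r0 → [0,10,8,-4]
  r3 -= 5·r0 → [0,-2,6,15]
  r2 -= -5·r1 → [0,0,-2,-4]
  r3 -= 1·r1 → [0,0,8,15]
  r3 -= -4·r2 → [0,0,0,-1]

L=[[1,0,0,0],[-1,1,0,0],[4,-5,1,0],[5,1,-4,1]] U=[[1,2,5,5],[0,-2,-2,0],[0,0,-2,-4],[0,0,0,-1]]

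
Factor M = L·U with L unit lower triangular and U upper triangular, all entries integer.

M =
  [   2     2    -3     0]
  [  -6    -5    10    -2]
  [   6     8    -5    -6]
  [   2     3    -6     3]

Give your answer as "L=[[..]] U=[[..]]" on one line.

L=[[1,0,0,0],[-3,1,0,0],[3,2,1,0],[1,1,-2,1]] U=[[2,2,-3,0],[0,1,1,-2],[0,0,2,-2],[0,0,0,1]]

  R1 -= -3·R0 → [0,1,1,-2]
  R2 -= 3·R0 → [0,2,4,-6]
  R3 -= 1·R0 → [0,1,-3,3]
  R2 -= 2·R1 → [0,0,2,-2]
  R3 -= 1·R1 → [0,0,-4,5]
  R3 -= -2·R2 → [0,0,0,1]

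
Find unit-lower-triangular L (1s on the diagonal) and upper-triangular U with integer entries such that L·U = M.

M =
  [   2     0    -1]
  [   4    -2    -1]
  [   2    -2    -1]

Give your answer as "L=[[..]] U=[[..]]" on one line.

L=[[1,0,0],[2,1,0],[1,1,1]] U=[[2,0,-1],[0,-2,1],[0,0,-1]]

  R1 -= 2·R0 → [0,-2,1]
  R2 -= 1·R0 → [0,-2,0]
  R2 -= 1·R1 → [0,0,-1]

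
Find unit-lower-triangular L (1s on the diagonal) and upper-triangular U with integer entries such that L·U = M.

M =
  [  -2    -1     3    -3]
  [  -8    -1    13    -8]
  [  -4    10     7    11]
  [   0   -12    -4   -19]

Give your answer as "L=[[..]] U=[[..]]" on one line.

L=[[1,0,0,0],[4,1,0,0],[2,4,1,0],[0,-4,0,1]] U=[[-2,-1,3,-3],[0,3,1,4],[0,0,-3,1],[0,0,0,-3]]

  row1 -= 4·row0 → [0,3,1,4]
  row2 -= 2·row0 → [0,12,1,17]
  row3 -= 0·row0 → [0,-12,-4,-19]
  row2 -= 4·row1 → [0,0,-3,1]
  row3 -= -4·row1 → [0,0,0,-3]
  row3 -= 0·row2 → [0,0,0,-3]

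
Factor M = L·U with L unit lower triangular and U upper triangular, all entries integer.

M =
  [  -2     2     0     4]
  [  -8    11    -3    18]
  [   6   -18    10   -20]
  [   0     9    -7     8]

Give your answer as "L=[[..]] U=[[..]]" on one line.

L=[[1,0,0,0],[4,1,0,0],[-3,-4,1,0],[0,3,-1,1]] U=[[-2,2,0,4],[0,3,-3,2],[0,0,-2,0],[0,0,0,2]]

  r1 -= 4·r0 → [0,3,-3,2]
  r2 -= -3·r0 → [0,-12,10,-8]
  r3 -= 0·r0 → [0,9,-7,8]
  r2 -= -4·r1 → [0,0,-2,0]
  r3 -= 3·r1 → [0,0,2,2]
  r3 -= -1·r2 → [0,0,0,2]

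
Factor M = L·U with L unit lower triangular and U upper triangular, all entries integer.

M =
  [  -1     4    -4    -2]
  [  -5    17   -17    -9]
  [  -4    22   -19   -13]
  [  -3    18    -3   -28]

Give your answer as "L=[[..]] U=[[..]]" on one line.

  R1 -= 5·R0 → [0,-3,3,1]
  R2 -= 4·R0 → [0,6,-3,-5]
  R3 -= 3·R0 → [0,6,9,-22]
  R2 -= -2·R1 → [0,0,3,-3]
  R3 -= -2·R1 → [0,0,15,-20]
  R3 -= 5·R2 → [0,0,0,-5]

L=[[1,0,0,0],[5,1,0,0],[4,-2,1,0],[3,-2,5,1]] U=[[-1,4,-4,-2],[0,-3,3,1],[0,0,3,-3],[0,0,0,-5]]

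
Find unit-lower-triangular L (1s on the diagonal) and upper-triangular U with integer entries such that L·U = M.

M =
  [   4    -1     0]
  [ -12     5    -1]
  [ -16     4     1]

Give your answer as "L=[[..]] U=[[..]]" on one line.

  r1 -= -3·r0 → [0,2,-1]
  r2 -= -4·r0 → [0,0,1]
  r2 -= 0·r1 → [0,0,1]

L=[[1,0,0],[-3,1,0],[-4,0,1]] U=[[4,-1,0],[0,2,-1],[0,0,1]]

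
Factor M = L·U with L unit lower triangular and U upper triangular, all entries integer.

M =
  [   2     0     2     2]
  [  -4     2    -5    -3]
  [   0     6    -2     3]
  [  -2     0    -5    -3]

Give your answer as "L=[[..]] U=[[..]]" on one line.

  R1 -= -2·R0 → [0,2,-1,1]
  R2 -= 0·R0 → [0,6,-2,3]
  R3 -= -1·R0 → [0,0,-3,-1]
  R2 -= 3·R1 → [0,0,1,0]
  R3 -= 0·R1 → [0,0,-3,-1]
  R3 -= -3·R2 → [0,0,0,-1]

L=[[1,0,0,0],[-2,1,0,0],[0,3,1,0],[-1,0,-3,1]] U=[[2,0,2,2],[0,2,-1,1],[0,0,1,0],[0,0,0,-1]]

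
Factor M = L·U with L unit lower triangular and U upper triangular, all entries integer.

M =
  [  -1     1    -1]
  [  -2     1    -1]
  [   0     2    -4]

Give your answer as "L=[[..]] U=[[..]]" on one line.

  R1 -= 2·R0 → [0,-1,1]
  R2 -= 0·R0 → [0,2,-4]
  R2 -= -2·R1 → [0,0,-2]

L=[[1,0,0],[2,1,0],[0,-2,1]] U=[[-1,1,-1],[0,-1,1],[0,0,-2]]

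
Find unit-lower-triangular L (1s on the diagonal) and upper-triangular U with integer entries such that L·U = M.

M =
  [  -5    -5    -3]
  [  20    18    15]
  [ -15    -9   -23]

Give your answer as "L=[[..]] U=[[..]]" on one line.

L=[[1,0,0],[-4,1,0],[3,-3,1]] U=[[-5,-5,-3],[0,-2,3],[0,0,-5]]

  r1 -= -4·r0 → [0,-2,3]
  r2 -= 3·r0 → [0,6,-14]
  r2 -= -3·r1 → [0,0,-5]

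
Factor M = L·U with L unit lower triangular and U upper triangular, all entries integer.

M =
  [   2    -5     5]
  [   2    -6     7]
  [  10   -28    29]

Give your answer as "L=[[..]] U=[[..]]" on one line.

L=[[1,0,0],[1,1,0],[5,3,1]] U=[[2,-5,5],[0,-1,2],[0,0,-2]]

  R1 -= 1·R0 → [0,-1,2]
  R2 -= 5·R0 → [0,-3,4]
  R2 -= 3·R1 → [0,0,-2]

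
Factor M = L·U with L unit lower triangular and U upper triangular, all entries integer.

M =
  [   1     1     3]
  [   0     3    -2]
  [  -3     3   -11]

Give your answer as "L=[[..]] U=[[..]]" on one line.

L=[[1,0,0],[0,1,0],[-3,2,1]] U=[[1,1,3],[0,3,-2],[0,0,2]]

  R1 -= 0·R0 → [0,3,-2]
  R2 -= -3·R0 → [0,6,-2]
  R2 -= 2·R1 → [0,0,2]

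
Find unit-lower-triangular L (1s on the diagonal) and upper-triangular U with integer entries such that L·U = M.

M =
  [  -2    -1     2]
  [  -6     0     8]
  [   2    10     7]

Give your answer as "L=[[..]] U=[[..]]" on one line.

L=[[1,0,0],[3,1,0],[-1,3,1]] U=[[-2,-1,2],[0,3,2],[0,0,3]]

  R1 -= 3·R0 → [0,3,2]
  R2 -= -1·R0 → [0,9,9]
  R2 -= 3·R1 → [0,0,3]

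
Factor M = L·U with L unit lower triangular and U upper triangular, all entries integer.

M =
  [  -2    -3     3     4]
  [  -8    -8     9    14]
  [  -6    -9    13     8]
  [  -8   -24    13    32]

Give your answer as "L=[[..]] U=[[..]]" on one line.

  R1 -= 4·R0 → [0,4,-3,-2]
  R2 -= 3·R0 → [0,0,4,-4]
  R3 -= 4·R0 → [0,-12,1,16]
  R2 -= 0·R1 → [0,0,4,-4]
  R3 -= -3·R1 → [0,0,-8,10]
  R3 -= -2·R2 → [0,0,0,2]

L=[[1,0,0,0],[4,1,0,0],[3,0,1,0],[4,-3,-2,1]] U=[[-2,-3,3,4],[0,4,-3,-2],[0,0,4,-4],[0,0,0,2]]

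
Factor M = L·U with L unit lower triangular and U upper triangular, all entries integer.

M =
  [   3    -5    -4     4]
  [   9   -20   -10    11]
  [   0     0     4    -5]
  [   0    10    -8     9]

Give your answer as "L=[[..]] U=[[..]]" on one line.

  row1 -= 3·row0 → [0,-5,2,-1]
  row2 -= 0·row0 → [0,0,4,-5]
  row3 -= 0·row0 → [0,10,-8,9]
  row2 -= 0·row1 → [0,0,4,-5]
  row3 -= -2·row1 → [0,0,-4,7]
  row3 -= -1·row2 → [0,0,0,2]

L=[[1,0,0,0],[3,1,0,0],[0,0,1,0],[0,-2,-1,1]] U=[[3,-5,-4,4],[0,-5,2,-1],[0,0,4,-5],[0,0,0,2]]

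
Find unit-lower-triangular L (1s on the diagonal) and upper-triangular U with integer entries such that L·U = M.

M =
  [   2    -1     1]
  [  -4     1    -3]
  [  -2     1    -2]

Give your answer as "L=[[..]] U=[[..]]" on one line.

L=[[1,0,0],[-2,1,0],[-1,0,1]] U=[[2,-1,1],[0,-1,-1],[0,0,-1]]

  R1 -= -2·R0 → [0,-1,-1]
  R2 -= -1·R0 → [0,0,-1]
  R2 -= 0·R1 → [0,0,-1]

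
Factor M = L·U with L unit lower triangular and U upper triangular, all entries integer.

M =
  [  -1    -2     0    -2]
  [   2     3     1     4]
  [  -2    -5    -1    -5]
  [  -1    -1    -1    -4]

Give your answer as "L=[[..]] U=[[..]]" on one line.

L=[[1,0,0,0],[-2,1,0,0],[2,1,1,0],[1,-1,0,1]] U=[[-1,-2,0,-2],[0,-1,1,0],[0,0,-2,-1],[0,0,0,-2]]

  R1 -= -2·R0 → [0,-1,1,0]
  R2 -= 2·R0 → [0,-1,-1,-1]
  R3 -= 1·R0 → [0,1,-1,-2]
  R2 -= 1·R1 → [0,0,-2,-1]
  R3 -= -1·R1 → [0,0,0,-2]
  R3 -= 0·R2 → [0,0,0,-2]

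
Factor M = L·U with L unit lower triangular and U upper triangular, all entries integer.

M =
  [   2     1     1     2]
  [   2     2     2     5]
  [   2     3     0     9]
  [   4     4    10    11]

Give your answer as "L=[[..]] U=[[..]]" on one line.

L=[[1,0,0,0],[1,1,0,0],[1,2,1,0],[2,2,-2,1]] U=[[2,1,1,2],[0,1,1,3],[0,0,-3,1],[0,0,0,3]]

  r1 -= 1·r0 → [0,1,1,3]
  r2 -= 1·r0 → [0,2,-1,7]
  r3 -= 2·r0 → [0,2,8,7]
  r2 -= 2·r1 → [0,0,-3,1]
  r3 -= 2·r1 → [0,0,6,1]
  r3 -= -2·r2 → [0,0,0,3]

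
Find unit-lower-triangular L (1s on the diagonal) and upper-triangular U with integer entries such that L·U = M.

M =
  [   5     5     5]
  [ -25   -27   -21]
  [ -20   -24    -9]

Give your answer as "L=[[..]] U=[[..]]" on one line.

L=[[1,0,0],[-5,1,0],[-4,2,1]] U=[[5,5,5],[0,-2,4],[0,0,3]]

  r1 -= -5·r0 → [0,-2,4]
  r2 -= -4·r0 → [0,-4,11]
  r2 -= 2·r1 → [0,0,3]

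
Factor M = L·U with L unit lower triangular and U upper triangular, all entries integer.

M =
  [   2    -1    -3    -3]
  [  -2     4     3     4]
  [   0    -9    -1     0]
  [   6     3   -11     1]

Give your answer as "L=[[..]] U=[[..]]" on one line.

  R1 -= -1·R0 → [0,3,0,1]
  R2 -= 0·R0 → [0,-9,-1,0]
  R3 -= 3·R0 → [0,6,-2,10]
  R2 -= -3·R1 → [0,0,-1,3]
  R3 -= 2·R1 → [0,0,-2,8]
  R3 -= 2·R2 → [0,0,0,2]

L=[[1,0,0,0],[-1,1,0,0],[0,-3,1,0],[3,2,2,1]] U=[[2,-1,-3,-3],[0,3,0,1],[0,0,-1,3],[0,0,0,2]]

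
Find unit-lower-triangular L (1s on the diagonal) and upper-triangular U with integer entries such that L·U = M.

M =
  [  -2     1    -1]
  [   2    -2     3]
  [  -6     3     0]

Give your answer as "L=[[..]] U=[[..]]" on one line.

  row1 -= -1·row0 → [0,-1,2]
  row2 -= 3·row0 → [0,0,3]
  row2 -= 0·row1 → [0,0,3]

L=[[1,0,0],[-1,1,0],[3,0,1]] U=[[-2,1,-1],[0,-1,2],[0,0,3]]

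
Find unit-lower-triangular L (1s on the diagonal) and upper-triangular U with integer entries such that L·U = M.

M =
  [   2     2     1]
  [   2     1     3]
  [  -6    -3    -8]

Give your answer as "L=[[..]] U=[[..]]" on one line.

L=[[1,0,0],[1,1,0],[-3,-3,1]] U=[[2,2,1],[0,-1,2],[0,0,1]]

  r1 -= 1·r0 → [0,-1,2]
  r2 -= -3·r0 → [0,3,-5]
  r2 -= -3·r1 → [0,0,1]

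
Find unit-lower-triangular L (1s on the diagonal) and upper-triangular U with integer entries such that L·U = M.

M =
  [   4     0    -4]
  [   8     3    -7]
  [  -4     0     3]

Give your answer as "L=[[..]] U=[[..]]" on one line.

L=[[1,0,0],[2,1,0],[-1,0,1]] U=[[4,0,-4],[0,3,1],[0,0,-1]]

  r1 -= 2·r0 → [0,3,1]
  r2 -= -1·r0 → [0,0,-1]
  r2 -= 0·r1 → [0,0,-1]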